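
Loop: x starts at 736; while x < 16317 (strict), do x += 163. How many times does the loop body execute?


Step 1: x goes from 736 toward 16317 by 163; the body runs while x<16317, so iterations = ceil((bound-start)/step)
Step 2: Distance=15581
Step 3: ceil(15581/163)=96

96


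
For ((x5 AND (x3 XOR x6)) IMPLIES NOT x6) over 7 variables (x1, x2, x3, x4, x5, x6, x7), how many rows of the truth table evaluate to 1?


Formula: ((x5 AND (x3 XOR x6)) IMPLIES NOT x6) over 7 vars (128 rows)
Evaluate each row (x1, x2, x3, x4, x5, x6, x7 as bits, MSB first):
  row 0 [0000000]: ((0 AND (0 XOR 0)) IMPLIES NOT 0) -> 1
  row 1 [0000001]: ((0 AND (0 XOR 0)) IMPLIES NOT 0) -> 1
  row 2 [0000010]: ((0 AND (0 XOR 1)) IMPLIES NOT 1) -> 1
  row 3 [0000011]: ((0 AND (0 XOR 1)) IMPLIES NOT 1) -> 1
  row 4 [0000100]: ((1 AND (0 XOR 0)) IMPLIES NOT 0) -> 1
  (every remaining row is evaluated the same way; all 128 results are listed next)
Full result column, 8 rows per line (x1,x2,x3,x4 fixed per line; x5,x6,x7 runs 000..111 left to right):
  rows 0-7 [x1,x2,x3,x4=0000]: 11111100  (ones: 6)
  rows 8-15 [x1,x2,x3,x4=0001]: 11111100  (ones: 6)
  rows 16-23 [x1,x2,x3,x4=0010]: 11111111  (ones: 8)
  rows 24-31 [x1,x2,x3,x4=0011]: 11111111  (ones: 8)
  rows 32-39 [x1,x2,x3,x4=0100]: 11111100  (ones: 6)
  rows 40-47 [x1,x2,x3,x4=0101]: 11111100  (ones: 6)
  rows 48-55 [x1,x2,x3,x4=0110]: 11111111  (ones: 8)
  rows 56-63 [x1,x2,x3,x4=0111]: 11111111  (ones: 8)
  rows 64-71 [x1,x2,x3,x4=1000]: 11111100  (ones: 6)
  rows 72-79 [x1,x2,x3,x4=1001]: 11111100  (ones: 6)
  rows 80-87 [x1,x2,x3,x4=1010]: 11111111  (ones: 8)
  rows 88-95 [x1,x2,x3,x4=1011]: 11111111  (ones: 8)
  rows 96-103 [x1,x2,x3,x4=1100]: 11111100  (ones: 6)
  rows 104-111 [x1,x2,x3,x4=1101]: 11111100  (ones: 6)
  rows 112-119 [x1,x2,x3,x4=1110]: 11111111  (ones: 8)
  rows 120-127 [x1,x2,x3,x4=1111]: 11111111  (ones: 8)
Count of 1-rows = 6+6+8+8+6+6+8+8+6+6+8+8+6+6+8+8 = 112

112


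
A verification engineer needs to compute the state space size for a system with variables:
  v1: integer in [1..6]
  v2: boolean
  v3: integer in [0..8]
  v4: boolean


State space = product of domain sizes of all variables.
Domain sizes:
  v1 (integer in [1..6]): 6
  v2 (boolean): 2
  v3 (integer in [0..8]): 9
  v4 (boolean): 2
Product = 6 * 2 * 9 * 2 = 216

216


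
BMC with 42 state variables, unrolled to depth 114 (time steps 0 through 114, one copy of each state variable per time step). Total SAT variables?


BMC unrolls to depth k, creating one copy of each state var for steps 0..k.
Step count = 114 + 1 = 115 (steps 0 through 114)
Vars per step = 42
Total = 42 * 115 = 4830

4830


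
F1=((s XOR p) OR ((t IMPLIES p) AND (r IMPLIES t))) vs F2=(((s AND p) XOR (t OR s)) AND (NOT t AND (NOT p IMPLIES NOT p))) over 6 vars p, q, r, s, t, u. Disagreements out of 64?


F1 = ((s XOR p) OR ((t IMPLIES p) AND (r IMPLIES t)))
F2 = (((s AND p) XOR (t OR s)) AND (NOT t AND (NOT p IMPLIES NOT p)))
Evaluate both on each of 64 rows (bits = p,q,r,s,t,u):
  row 0 [000000]: F1=1 F2=0 (differ) -> 1
  row 1 [000001]: F1=1 F2=0 (differ) -> 1
  row 2 [000010]: F1=0 F2=0 -> 0
  row 3 [000011]: F1=0 F2=0 -> 0
  row 4 [000100]: F1=1 F2=1 -> 0
  (every remaining row is evaluated the same way; all 64 results are listed next)
Full result column, 8 rows per line (p,q,r fixed per line; s,t,u runs 000..111 left to right):
  rows 0-7 [p,q,r=000]: 11000011  (ones: 4)
  rows 8-15 [p,q,r=001]: 00000011  (ones: 2)
  rows 16-23 [p,q,r=010]: 11000011  (ones: 4)
  rows 24-31 [p,q,r=011]: 00000011  (ones: 2)
  rows 32-39 [p,q,r=100]: 11111111  (ones: 8)
  rows 40-47 [p,q,r=101]: 11110011  (ones: 6)
  rows 48-55 [p,q,r=110]: 11111111  (ones: 8)
  rows 56-63 [p,q,r=111]: 11110011  (ones: 6)
Disagreements = 4+2+4+2+8+6+8+6 = 40

40


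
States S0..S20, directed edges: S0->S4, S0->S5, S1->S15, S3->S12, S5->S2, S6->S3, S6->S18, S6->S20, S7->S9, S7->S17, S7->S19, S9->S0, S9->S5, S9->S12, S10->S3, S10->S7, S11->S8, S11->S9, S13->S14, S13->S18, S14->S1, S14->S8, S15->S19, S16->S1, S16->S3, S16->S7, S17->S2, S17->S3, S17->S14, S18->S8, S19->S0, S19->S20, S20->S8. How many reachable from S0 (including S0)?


BFS from S0:
  layer 0: {S0}
  layer 1: {S4, S5}
  layer 2: {S2}
Reachable set: {S0, S2, S4, S5}
Count = 4

4


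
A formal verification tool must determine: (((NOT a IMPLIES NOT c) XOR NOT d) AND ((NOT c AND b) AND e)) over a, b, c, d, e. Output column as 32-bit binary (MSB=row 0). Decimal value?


Formula: (((NOT a IMPLIES NOT c) XOR NOT d) AND ((NOT c AND b) AND e)) over a, b, c, d, e (32 rows)
Evaluate each row (bits = a,b,c,d,e, MSB first):
  row 0 [00000]: (((NOT 0 IMPLIES NOT 0) XOR NOT 0) AND ((NOT 0 AND 0) AND 0)) -> 0
  row 1 [00001]: (((NOT 0 IMPLIES NOT 0) XOR NOT 0) AND ((NOT 0 AND 0) AND 1)) -> 0
  row 2 [00010]: (((NOT 0 IMPLIES NOT 0) XOR NOT 1) AND ((NOT 0 AND 0) AND 0)) -> 0
  row 3 [00011]: (((NOT 0 IMPLIES NOT 0) XOR NOT 1) AND ((NOT 0 AND 0) AND 1)) -> 0
  row 4 [00100]: (((NOT 0 IMPLIES NOT 1) XOR NOT 0) AND ((NOT 1 AND 0) AND 0)) -> 0
  row 5 [00101]: (((NOT 0 IMPLIES NOT 1) XOR NOT 0) AND ((NOT 1 AND 0) AND 1)) -> 0
  row 6 [00110]: (((NOT 0 IMPLIES NOT 1) XOR NOT 1) AND ((NOT 1 AND 0) AND 0)) -> 0
  row 7 [00111]: (((NOT 0 IMPLIES NOT 1) XOR NOT 1) AND ((NOT 1 AND 0) AND 1)) -> 0
  row 8 [01000]: (((NOT 0 IMPLIES NOT 0) XOR NOT 0) AND ((NOT 0 AND 1) AND 0)) -> 0
  row 9 [01001]: (((NOT 0 IMPLIES NOT 0) XOR NOT 0) AND ((NOT 0 AND 1) AND 1)) -> 0
  row 10 [01010]: (((NOT 0 IMPLIES NOT 0) XOR NOT 1) AND ((NOT 0 AND 1) AND 0)) -> 0
  row 11 [01011]: (((NOT 0 IMPLIES NOT 0) XOR NOT 1) AND ((NOT 0 AND 1) AND 1)) -> 1
  row 12 [01100]: (((NOT 0 IMPLIES NOT 1) XOR NOT 0) AND ((NOT 1 AND 1) AND 0)) -> 0
  row 13 [01101]: (((NOT 0 IMPLIES NOT 1) XOR NOT 0) AND ((NOT 1 AND 1) AND 1)) -> 0
  row 14 [01110]: (((NOT 0 IMPLIES NOT 1) XOR NOT 1) AND ((NOT 1 AND 1) AND 0)) -> 0
  row 15 [01111]: (((NOT 0 IMPLIES NOT 1) XOR NOT 1) AND ((NOT 1 AND 1) AND 1)) -> 0
  row 16 [10000]: (((NOT 1 IMPLIES NOT 0) XOR NOT 0) AND ((NOT 0 AND 0) AND 0)) -> 0
  row 17 [10001]: (((NOT 1 IMPLIES NOT 0) XOR NOT 0) AND ((NOT 0 AND 0) AND 1)) -> 0
  row 18 [10010]: (((NOT 1 IMPLIES NOT 0) XOR NOT 1) AND ((NOT 0 AND 0) AND 0)) -> 0
  row 19 [10011]: (((NOT 1 IMPLIES NOT 0) XOR NOT 1) AND ((NOT 0 AND 0) AND 1)) -> 0
  row 20 [10100]: (((NOT 1 IMPLIES NOT 1) XOR NOT 0) AND ((NOT 1 AND 0) AND 0)) -> 0
  row 21 [10101]: (((NOT 1 IMPLIES NOT 1) XOR NOT 0) AND ((NOT 1 AND 0) AND 1)) -> 0
  row 22 [10110]: (((NOT 1 IMPLIES NOT 1) XOR NOT 1) AND ((NOT 1 AND 0) AND 0)) -> 0
  row 23 [10111]: (((NOT 1 IMPLIES NOT 1) XOR NOT 1) AND ((NOT 1 AND 0) AND 1)) -> 0
  row 24 [11000]: (((NOT 1 IMPLIES NOT 0) XOR NOT 0) AND ((NOT 0 AND 1) AND 0)) -> 0
  row 25 [11001]: (((NOT 1 IMPLIES NOT 0) XOR NOT 0) AND ((NOT 0 AND 1) AND 1)) -> 0
  row 26 [11010]: (((NOT 1 IMPLIES NOT 0) XOR NOT 1) AND ((NOT 0 AND 1) AND 0)) -> 0
  row 27 [11011]: (((NOT 1 IMPLIES NOT 0) XOR NOT 1) AND ((NOT 0 AND 1) AND 1)) -> 1
  row 28 [11100]: (((NOT 1 IMPLIES NOT 1) XOR NOT 0) AND ((NOT 1 AND 1) AND 0)) -> 0
  row 29 [11101]: (((NOT 1 IMPLIES NOT 1) XOR NOT 0) AND ((NOT 1 AND 1) AND 1)) -> 0
  row 30 [11110]: (((NOT 1 IMPLIES NOT 1) XOR NOT 1) AND ((NOT 1 AND 1) AND 0)) -> 0
  row 31 [11111]: (((NOT 1 IMPLIES NOT 1) XOR NOT 1) AND ((NOT 1 AND 1) AND 1)) -> 0
Full result column, 4 rows per line (a,b,c fixed per line; d,e runs 00..11 left to right):
  rows 0-3 [a,b,c=000]: 0000  = hex 0
  rows 4-7 [a,b,c=001]: 0000  = hex 0
  rows 8-11 [a,b,c=010]: 0001  = hex 1
  rows 12-15 [a,b,c=011]: 0000  = hex 0
  rows 16-19 [a,b,c=100]: 0000  = hex 0
  rows 20-23 [a,b,c=101]: 0000  = hex 0
  rows 24-27 [a,b,c=110]: 0001  = hex 1
  rows 28-31 [a,b,c=111]: 0000  = hex 0
Output column (row 0 .. row 31) = 00000000000100000000000000010000
Output column grouped in 4s = 0000 0000 0001 0000 0000 0000 0001 0000 = 0x00100010
Convert to decimal digit by digit (value = value*16 + digit):
  0 -> 0
  0*16 + 0 = 0
  0*16 + 1 = 1
  1*16 + 0 = 16
  16*16 + 0 = 256
  256*16 + 0 = 4096
  4096*16 + 1 = 65537
  65537*16 + 0 = 1048592
Decimal = 1048592

1048592


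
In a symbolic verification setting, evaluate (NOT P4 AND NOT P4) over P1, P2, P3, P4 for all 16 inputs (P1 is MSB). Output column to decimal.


Formula: (NOT P4 AND NOT P4) over P1, P2, P3, P4 (16 rows)
Evaluate each row (bits = P1,P2,P3,P4, MSB first):
  row 0 [0000]: (NOT 0 AND NOT 0) -> 1
  row 1 [0001]: (NOT 1 AND NOT 1) -> 0
  row 2 [0010]: (NOT 0 AND NOT 0) -> 1
  row 3 [0011]: (NOT 1 AND NOT 1) -> 0
  row 4 [0100]: (NOT 0 AND NOT 0) -> 1
  row 5 [0101]: (NOT 1 AND NOT 1) -> 0
  row 6 [0110]: (NOT 0 AND NOT 0) -> 1
  row 7 [0111]: (NOT 1 AND NOT 1) -> 0
  row 8 [1000]: (NOT 0 AND NOT 0) -> 1
  row 9 [1001]: (NOT 1 AND NOT 1) -> 0
  row 10 [1010]: (NOT 0 AND NOT 0) -> 1
  row 11 [1011]: (NOT 1 AND NOT 1) -> 0
  row 12 [1100]: (NOT 0 AND NOT 0) -> 1
  row 13 [1101]: (NOT 1 AND NOT 1) -> 0
  row 14 [1110]: (NOT 0 AND NOT 0) -> 1
  row 15 [1111]: (NOT 1 AND NOT 1) -> 0
Full result column, 4 rows per line (P1,P2 fixed per line; P3,P4 runs 00..11 left to right):
  rows 0-3 [P1,P2=00]: 1010  = hex A
  rows 4-7 [P1,P2=01]: 1010  = hex A
  rows 8-11 [P1,P2=10]: 1010  = hex A
  rows 12-15 [P1,P2=11]: 1010  = hex A
Output column (row 0 .. row 15) = 1010101010101010
Output column grouped in 4s = 1010 1010 1010 1010 = 0xAAAA
Convert to decimal digit by digit (value = value*16 + digit):
  A -> 10
  10*16 + 10 (A) = 170
  170*16 + 10 (A) = 2730
  2730*16 + 10 (A) = 43690
Decimal = 43690

43690


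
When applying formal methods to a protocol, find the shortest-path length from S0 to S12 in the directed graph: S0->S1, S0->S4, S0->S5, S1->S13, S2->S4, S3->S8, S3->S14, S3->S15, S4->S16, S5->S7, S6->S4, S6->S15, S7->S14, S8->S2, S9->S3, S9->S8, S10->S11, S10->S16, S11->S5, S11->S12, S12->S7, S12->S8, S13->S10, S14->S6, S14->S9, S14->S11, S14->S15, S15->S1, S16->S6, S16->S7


BFS layer-by-layer from S0:
  dist 0: {S0}
  dist 1: {S1, S4, S5}
  dist 2: {S7, S13, S16}
  dist 3: {S6, S10, S14}
  dist 4: {S9, S11, S15}
  dist 5: {S3, S8, S12}
  -> S12 reached at distance 5
Shortest path length = 5

5


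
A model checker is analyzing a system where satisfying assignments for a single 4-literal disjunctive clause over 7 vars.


Step 1: Total=2^7=128
Step 2: Unsat when all 4 false: 2^3=8
Step 3: Sat=128-8=120

120


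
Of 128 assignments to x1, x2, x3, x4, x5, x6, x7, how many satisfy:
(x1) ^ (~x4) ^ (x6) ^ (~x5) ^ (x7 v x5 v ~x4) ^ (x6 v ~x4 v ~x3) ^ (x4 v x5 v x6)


CNF with 7 clauses over 7 vars (128 assignments).
An assignment satisfies CNF iff every clause has >=1 true literal.
Check each row (bits = x1,x2,x3,x4,x5,x6,x7; clause T/F shown):
  row 0 [0000000]: clauses=FTFTTTF -> 0
  row 1 [0000001]: clauses=FTFTTTF -> 0
  row 2 [0000010]: clauses=FTTTTTT -> 0
  row 3 [0000011]: clauses=FTTTTTT -> 0
  row 4 [0000100]: clauses=FTFFTTT -> 0
  (every remaining row is evaluated the same way; all 128 results are listed next)
Full result column, 8 rows per line (x1,x2,x3,x4 fixed per line; x5,x6,x7 runs 000..111 left to right):
  rows 0-7 [x1,x2,x3,x4=0000]: 00000000  (ones: 0)
  rows 8-15 [x1,x2,x3,x4=0001]: 00000000  (ones: 0)
  rows 16-23 [x1,x2,x3,x4=0010]: 00000000  (ones: 0)
  rows 24-31 [x1,x2,x3,x4=0011]: 00000000  (ones: 0)
  rows 32-39 [x1,x2,x3,x4=0100]: 00000000  (ones: 0)
  rows 40-47 [x1,x2,x3,x4=0101]: 00000000  (ones: 0)
  rows 48-55 [x1,x2,x3,x4=0110]: 00000000  (ones: 0)
  rows 56-63 [x1,x2,x3,x4=0111]: 00000000  (ones: 0)
  rows 64-71 [x1,x2,x3,x4=1000]: 00110000  (ones: 2)
  rows 72-79 [x1,x2,x3,x4=1001]: 00000000  (ones: 0)
  rows 80-87 [x1,x2,x3,x4=1010]: 00110000  (ones: 2)
  rows 88-95 [x1,x2,x3,x4=1011]: 00000000  (ones: 0)
  rows 96-103 [x1,x2,x3,x4=1100]: 00110000  (ones: 2)
  rows 104-111 [x1,x2,x3,x4=1101]: 00000000  (ones: 0)
  rows 112-119 [x1,x2,x3,x4=1110]: 00110000  (ones: 2)
  rows 120-127 [x1,x2,x3,x4=1111]: 00000000  (ones: 0)
Satisfying assignments = 0+0+0+0+0+0+0+0+2+0+2+0+2+0+2+0 = 8

8


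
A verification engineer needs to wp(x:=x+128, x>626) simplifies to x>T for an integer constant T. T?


Formula: wp(x:=E, P) = P[E/x] (substitute E for x in postcondition)
Step 1: Postcondition: x>626
Step 2: Substitute x+128 for x: x+128>626
Step 3: Solve for x: x > 626-128 = 498

498


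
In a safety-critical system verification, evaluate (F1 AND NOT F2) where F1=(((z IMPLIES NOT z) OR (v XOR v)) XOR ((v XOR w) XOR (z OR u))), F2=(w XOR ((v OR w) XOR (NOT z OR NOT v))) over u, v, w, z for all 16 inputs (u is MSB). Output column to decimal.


F1 = (((z IMPLIES NOT z) OR (v XOR v)) XOR ((v XOR w) XOR (z OR u)))
F2 = (w XOR ((v OR w) XOR (NOT z OR NOT v)))
Counterexample to F1=>F2 is where F1=1 and F2=0.
Evaluate each row (bits = u,v,w,z, MSB first):
  row 0 [0000]: F1=1 F2=1 -> F1&~F2 -> 0
  row 1 [0001]: F1=1 F2=1 -> F1&~F2 -> 0
  row 2 [0010]: F1=0 F2=1 -> F1&~F2 -> 0
  row 3 [0011]: F1=0 F2=1 -> F1&~F2 -> 0
  row 4 [0100]: F1=0 F2=0 -> F1&~F2 -> 0
  row 5 [0101]: F1=0 F2=1 -> F1&~F2 -> 0
  row 6 [0110]: F1=1 F2=1 -> F1&~F2 -> 0
  row 7 [0111]: F1=1 F2=0 -> F1&~F2 -> 1
  row 8 [1000]: F1=0 F2=1 -> F1&~F2 -> 0
  row 9 [1001]: F1=1 F2=1 -> F1&~F2 -> 0
  row 10 [1010]: F1=1 F2=1 -> F1&~F2 -> 0
  row 11 [1011]: F1=0 F2=1 -> F1&~F2 -> 0
  row 12 [1100]: F1=1 F2=0 -> F1&~F2 -> 1
  row 13 [1101]: F1=0 F2=1 -> F1&~F2 -> 0
  row 14 [1110]: F1=0 F2=1 -> F1&~F2 -> 0
  row 15 [1111]: F1=1 F2=0 -> F1&~F2 -> 1
Full result column, 4 rows per line (u,v fixed per line; w,z runs 00..11 left to right):
  rows 0-3 [u,v=00]: 0000  = hex 0
  rows 4-7 [u,v=01]: 0001  = hex 1
  rows 8-11 [u,v=10]: 0000  = hex 0
  rows 12-15 [u,v=11]: 1001  = hex 9
Counterexample vector (row 0 .. row 15) = 0000000100001001
Output column grouped in 4s = 0000 0001 0000 1001 = 0x0109
Convert to decimal digit by digit (value = value*16 + digit):
  0 -> 0
  0*16 + 1 = 1
  1*16 + 0 = 16
  16*16 + 9 = 265
Decimal = 265

265


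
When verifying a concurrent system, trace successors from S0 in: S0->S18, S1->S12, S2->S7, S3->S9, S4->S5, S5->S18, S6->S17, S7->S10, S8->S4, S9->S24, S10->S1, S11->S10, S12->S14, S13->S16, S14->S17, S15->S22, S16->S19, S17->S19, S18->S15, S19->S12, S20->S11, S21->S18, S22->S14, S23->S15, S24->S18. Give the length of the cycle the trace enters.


Trace from S0 until a state repeats:
  S0 -> S18 -> S15 -> S22 -> S14 -> S17 -> S19 -> S12 -> S14
S14 first seen at step 4, revisited at step 8.
Cycle length = 8 - 4 = 4

4


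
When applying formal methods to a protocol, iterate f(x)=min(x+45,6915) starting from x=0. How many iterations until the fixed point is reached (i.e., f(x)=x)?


Step 1: x=0, cap=6915, increment=45
Step 2: x grows by 45 each step until capped at 6915; fixed point is x=6915
Step 3: iterations = ceil(6915/45) = 154

154


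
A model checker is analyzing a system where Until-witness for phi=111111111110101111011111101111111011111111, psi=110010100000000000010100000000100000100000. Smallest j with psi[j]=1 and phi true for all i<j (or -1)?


(phi U psi) at 0: need smallest j with psi[j]=1 and phi[i]=1 for all i in [0,j).
Scan from step 0:
  step 0: psi=1 and phi held for [0,0) -> witness found
Witness step = 0

0


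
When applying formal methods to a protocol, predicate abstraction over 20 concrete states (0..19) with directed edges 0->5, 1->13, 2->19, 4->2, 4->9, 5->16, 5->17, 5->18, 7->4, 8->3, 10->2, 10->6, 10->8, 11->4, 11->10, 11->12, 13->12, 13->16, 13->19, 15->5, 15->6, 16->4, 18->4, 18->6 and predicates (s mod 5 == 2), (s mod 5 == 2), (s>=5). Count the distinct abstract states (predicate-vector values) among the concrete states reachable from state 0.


BFS from 0:
Concrete reachable: {0, 2, 4, 5, 6, 9, 16, 17, 18, 19}
Abstract via predicates (s mod 5 == 2), (s mod 5 == 2), (s>=5):
  (0,0,0) <- {0, 4}
  (0,0,1) <- {5, 6, 9, 16, 18, 19}
  (1,1,0) <- {2}
  (1,1,1) <- {17}
Distinct abstract states = 4

4


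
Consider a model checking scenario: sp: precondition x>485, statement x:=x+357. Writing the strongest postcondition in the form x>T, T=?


Formula: sp(P, x:=E) = exists old_x. (x = E[old_x/x]) AND P[old_x/x] (old_x is the value of x before the assignment; eliminate old_x by solving x = E[old_x/x] for old_x)
Step 1: Precondition P: x>485, i.e. old_x > 485
Step 2: Assignment gives x = old_x + 357, so old_x = x - 357
Step 3: Substitute into P: x - 357 > 485
Step 4: Simplify: x > 485+357 = 842

842


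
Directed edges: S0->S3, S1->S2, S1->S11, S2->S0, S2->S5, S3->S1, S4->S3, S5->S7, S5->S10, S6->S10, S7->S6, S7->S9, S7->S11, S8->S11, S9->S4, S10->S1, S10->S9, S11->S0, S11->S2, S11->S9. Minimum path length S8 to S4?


BFS layer-by-layer from S8:
  dist 0: {S8}
  dist 1: {S11}
  dist 2: {S0, S2, S9}
  dist 3: {S3, S4, S5}
  -> S4 reached at distance 3
Shortest path length = 3

3


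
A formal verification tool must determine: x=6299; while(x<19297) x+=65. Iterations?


Step 1: x goes from 6299 toward 19297 by 65; the body runs while x<19297, so iterations = ceil((bound-start)/step)
Step 2: Distance=12998
Step 3: ceil(12998/65)=200

200


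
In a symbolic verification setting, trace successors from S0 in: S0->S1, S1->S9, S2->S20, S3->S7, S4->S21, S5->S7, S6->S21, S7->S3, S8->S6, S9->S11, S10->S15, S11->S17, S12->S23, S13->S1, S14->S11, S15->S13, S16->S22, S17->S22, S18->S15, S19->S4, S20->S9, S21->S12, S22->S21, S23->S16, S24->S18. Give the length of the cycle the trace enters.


Trace from S0 until a state repeats:
  S0 -> S1 -> S9 -> S11 -> S17 -> S22 -> S21 -> S12 -> S23 -> S16 -> S22
S22 first seen at step 5, revisited at step 10.
Cycle length = 10 - 5 = 5

5


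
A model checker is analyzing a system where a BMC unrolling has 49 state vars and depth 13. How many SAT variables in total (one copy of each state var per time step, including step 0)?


BMC unrolls to depth k, creating one copy of each state var for steps 0..k.
Step count = 13 + 1 = 14 (steps 0 through 13)
Vars per step = 49
Total = 49 * 14 = 686

686


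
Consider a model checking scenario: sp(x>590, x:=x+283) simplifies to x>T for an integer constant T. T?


Formula: sp(P, x:=E) = exists old_x. (x = E[old_x/x]) AND P[old_x/x] (old_x is the value of x before the assignment; eliminate old_x by solving x = E[old_x/x] for old_x)
Step 1: Precondition P: x>590, i.e. old_x > 590
Step 2: Assignment gives x = old_x + 283, so old_x = x - 283
Step 3: Substitute into P: x - 283 > 590
Step 4: Simplify: x > 590+283 = 873

873


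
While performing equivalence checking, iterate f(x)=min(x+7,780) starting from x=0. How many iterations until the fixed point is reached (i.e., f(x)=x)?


Step 1: x=0, cap=780, increment=7
Step 2: x grows by 7 each step until capped at 780; fixed point is x=780
Step 3: iterations = ceil(780/7) = 112

112


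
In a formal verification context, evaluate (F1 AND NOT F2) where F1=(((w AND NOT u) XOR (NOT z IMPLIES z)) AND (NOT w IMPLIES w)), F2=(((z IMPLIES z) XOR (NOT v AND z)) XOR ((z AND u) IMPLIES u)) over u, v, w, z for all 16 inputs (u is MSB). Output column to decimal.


F1 = (((w AND NOT u) XOR (NOT z IMPLIES z)) AND (NOT w IMPLIES w))
F2 = (((z IMPLIES z) XOR (NOT v AND z)) XOR ((z AND u) IMPLIES u))
Counterexample to F1=>F2 is where F1=1 and F2=0.
Evaluate each row (bits = u,v,w,z, MSB first):
  row 0 [0000]: F1=0 F2=0 -> F1&~F2 -> 0
  row 1 [0001]: F1=0 F2=1 -> F1&~F2 -> 0
  row 2 [0010]: F1=1 F2=0 -> F1&~F2 -> 1
  row 3 [0011]: F1=0 F2=1 -> F1&~F2 -> 0
  row 4 [0100]: F1=0 F2=0 -> F1&~F2 -> 0
  row 5 [0101]: F1=0 F2=0 -> F1&~F2 -> 0
  row 6 [0110]: F1=1 F2=0 -> F1&~F2 -> 1
  row 7 [0111]: F1=0 F2=0 -> F1&~F2 -> 0
  row 8 [1000]: F1=0 F2=0 -> F1&~F2 -> 0
  row 9 [1001]: F1=0 F2=1 -> F1&~F2 -> 0
  row 10 [1010]: F1=0 F2=0 -> F1&~F2 -> 0
  row 11 [1011]: F1=1 F2=1 -> F1&~F2 -> 0
  row 12 [1100]: F1=0 F2=0 -> F1&~F2 -> 0
  row 13 [1101]: F1=0 F2=0 -> F1&~F2 -> 0
  row 14 [1110]: F1=0 F2=0 -> F1&~F2 -> 0
  row 15 [1111]: F1=1 F2=0 -> F1&~F2 -> 1
Full result column, 4 rows per line (u,v fixed per line; w,z runs 00..11 left to right):
  rows 0-3 [u,v=00]: 0010  = hex 2
  rows 4-7 [u,v=01]: 0010  = hex 2
  rows 8-11 [u,v=10]: 0000  = hex 0
  rows 12-15 [u,v=11]: 0001  = hex 1
Counterexample vector (row 0 .. row 15) = 0010001000000001
Output column grouped in 4s = 0010 0010 0000 0001 = 0x2201
Convert to decimal digit by digit (value = value*16 + digit):
  2 -> 2
  2*16 + 2 = 34
  34*16 + 0 = 544
  544*16 + 1 = 8705
Decimal = 8705

8705


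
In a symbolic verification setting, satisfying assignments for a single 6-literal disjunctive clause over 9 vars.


Step 1: Total=2^9=512
Step 2: Unsat when all 6 false: 2^3=8
Step 3: Sat=512-8=504

504


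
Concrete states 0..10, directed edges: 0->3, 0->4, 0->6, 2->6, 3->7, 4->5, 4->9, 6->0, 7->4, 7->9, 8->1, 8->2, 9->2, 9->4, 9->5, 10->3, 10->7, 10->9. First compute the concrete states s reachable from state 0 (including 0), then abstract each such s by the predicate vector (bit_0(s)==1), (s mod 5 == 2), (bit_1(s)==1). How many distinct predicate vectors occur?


BFS from 0:
Concrete reachable: {0, 2, 3, 4, 5, 6, 7, 9}
Abstract via predicates (bit_0(s)==1), (s mod 5 == 2), (bit_1(s)==1):
  (0,0,0) <- {0, 4}
  (0,0,1) <- {6}
  (0,1,1) <- {2}
  (1,0,0) <- {5, 9}
  (1,0,1) <- {3}
  (1,1,1) <- {7}
Distinct abstract states = 6

6


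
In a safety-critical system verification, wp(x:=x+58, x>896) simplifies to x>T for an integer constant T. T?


Formula: wp(x:=E, P) = P[E/x] (substitute E for x in postcondition)
Step 1: Postcondition: x>896
Step 2: Substitute x+58 for x: x+58>896
Step 3: Solve for x: x > 896-58 = 838

838


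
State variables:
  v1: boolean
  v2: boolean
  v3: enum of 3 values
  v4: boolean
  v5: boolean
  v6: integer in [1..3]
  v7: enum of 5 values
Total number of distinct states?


State space = product of domain sizes of all variables.
Domain sizes:
  v1 (boolean): 2
  v2 (boolean): 2
  v3 (enum of 3 values): 3
  v4 (boolean): 2
  v5 (boolean): 2
  v6 (integer in [1..3]): 3
  v7 (enum of 5 values): 5
Product = 2 * 2 * 3 * 2 * 2 * 3 * 5 = 720

720


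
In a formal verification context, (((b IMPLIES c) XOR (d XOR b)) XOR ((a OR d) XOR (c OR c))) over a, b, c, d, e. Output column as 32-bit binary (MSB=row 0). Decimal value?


Formula: (((b IMPLIES c) XOR (d XOR b)) XOR ((a OR d) XOR (c OR c))) over a, b, c, d, e (32 rows)
Evaluate each row (bits = a,b,c,d,e, MSB first):
  row 0 [00000]: (((0 IMPLIES 0) XOR (0 XOR 0)) XOR ((0 OR 0) XOR (0 OR 0))) -> 1
  row 1 [00001]: (((0 IMPLIES 0) XOR (0 XOR 0)) XOR ((0 OR 0) XOR (0 OR 0))) -> 1
  row 2 [00010]: (((0 IMPLIES 0) XOR (1 XOR 0)) XOR ((0 OR 1) XOR (0 OR 0))) -> 1
  row 3 [00011]: (((0 IMPLIES 0) XOR (1 XOR 0)) XOR ((0 OR 1) XOR (0 OR 0))) -> 1
  row 4 [00100]: (((0 IMPLIES 1) XOR (0 XOR 0)) XOR ((0 OR 0) XOR (1 OR 1))) -> 0
  row 5 [00101]: (((0 IMPLIES 1) XOR (0 XOR 0)) XOR ((0 OR 0) XOR (1 OR 1))) -> 0
  row 6 [00110]: (((0 IMPLIES 1) XOR (1 XOR 0)) XOR ((0 OR 1) XOR (1 OR 1))) -> 0
  row 7 [00111]: (((0 IMPLIES 1) XOR (1 XOR 0)) XOR ((0 OR 1) XOR (1 OR 1))) -> 0
  row 8 [01000]: (((1 IMPLIES 0) XOR (0 XOR 1)) XOR ((0 OR 0) XOR (0 OR 0))) -> 1
  row 9 [01001]: (((1 IMPLIES 0) XOR (0 XOR 1)) XOR ((0 OR 0) XOR (0 OR 0))) -> 1
  row 10 [01010]: (((1 IMPLIES 0) XOR (1 XOR 1)) XOR ((0 OR 1) XOR (0 OR 0))) -> 1
  row 11 [01011]: (((1 IMPLIES 0) XOR (1 XOR 1)) XOR ((0 OR 1) XOR (0 OR 0))) -> 1
  row 12 [01100]: (((1 IMPLIES 1) XOR (0 XOR 1)) XOR ((0 OR 0) XOR (1 OR 1))) -> 1
  row 13 [01101]: (((1 IMPLIES 1) XOR (0 XOR 1)) XOR ((0 OR 0) XOR (1 OR 1))) -> 1
  row 14 [01110]: (((1 IMPLIES 1) XOR (1 XOR 1)) XOR ((0 OR 1) XOR (1 OR 1))) -> 1
  row 15 [01111]: (((1 IMPLIES 1) XOR (1 XOR 1)) XOR ((0 OR 1) XOR (1 OR 1))) -> 1
  row 16 [10000]: (((0 IMPLIES 0) XOR (0 XOR 0)) XOR ((1 OR 0) XOR (0 OR 0))) -> 0
  row 17 [10001]: (((0 IMPLIES 0) XOR (0 XOR 0)) XOR ((1 OR 0) XOR (0 OR 0))) -> 0
  row 18 [10010]: (((0 IMPLIES 0) XOR (1 XOR 0)) XOR ((1 OR 1) XOR (0 OR 0))) -> 1
  row 19 [10011]: (((0 IMPLIES 0) XOR (1 XOR 0)) XOR ((1 OR 1) XOR (0 OR 0))) -> 1
  row 20 [10100]: (((0 IMPLIES 1) XOR (0 XOR 0)) XOR ((1 OR 0) XOR (1 OR 1))) -> 1
  row 21 [10101]: (((0 IMPLIES 1) XOR (0 XOR 0)) XOR ((1 OR 0) XOR (1 OR 1))) -> 1
  row 22 [10110]: (((0 IMPLIES 1) XOR (1 XOR 0)) XOR ((1 OR 1) XOR (1 OR 1))) -> 0
  row 23 [10111]: (((0 IMPLIES 1) XOR (1 XOR 0)) XOR ((1 OR 1) XOR (1 OR 1))) -> 0
  row 24 [11000]: (((1 IMPLIES 0) XOR (0 XOR 1)) XOR ((1 OR 0) XOR (0 OR 0))) -> 0
  row 25 [11001]: (((1 IMPLIES 0) XOR (0 XOR 1)) XOR ((1 OR 0) XOR (0 OR 0))) -> 0
  row 26 [11010]: (((1 IMPLIES 0) XOR (1 XOR 1)) XOR ((1 OR 1) XOR (0 OR 0))) -> 1
  row 27 [11011]: (((1 IMPLIES 0) XOR (1 XOR 1)) XOR ((1 OR 1) XOR (0 OR 0))) -> 1
  row 28 [11100]: (((1 IMPLIES 1) XOR (0 XOR 1)) XOR ((1 OR 0) XOR (1 OR 1))) -> 0
  row 29 [11101]: (((1 IMPLIES 1) XOR (0 XOR 1)) XOR ((1 OR 0) XOR (1 OR 1))) -> 0
  row 30 [11110]: (((1 IMPLIES 1) XOR (1 XOR 1)) XOR ((1 OR 1) XOR (1 OR 1))) -> 1
  row 31 [11111]: (((1 IMPLIES 1) XOR (1 XOR 1)) XOR ((1 OR 1) XOR (1 OR 1))) -> 1
Full result column, 4 rows per line (a,b,c fixed per line; d,e runs 00..11 left to right):
  rows 0-3 [a,b,c=000]: 1111  = hex F
  rows 4-7 [a,b,c=001]: 0000  = hex 0
  rows 8-11 [a,b,c=010]: 1111  = hex F
  rows 12-15 [a,b,c=011]: 1111  = hex F
  rows 16-19 [a,b,c=100]: 0011  = hex 3
  rows 20-23 [a,b,c=101]: 1100  = hex C
  rows 24-27 [a,b,c=110]: 0011  = hex 3
  rows 28-31 [a,b,c=111]: 0011  = hex 3
Output column (row 0 .. row 31) = 11110000111111110011110000110011
Output column grouped in 4s = 1111 0000 1111 1111 0011 1100 0011 0011 = 0xF0FF3C33
Convert to decimal digit by digit (value = value*16 + digit):
  F -> 15
  15*16 + 0 = 240
  240*16 + 15 (F) = 3855
  3855*16 + 15 (F) = 61695
  61695*16 + 3 = 987123
  987123*16 + 12 (C) = 15793980
  15793980*16 + 3 = 252703683
  252703683*16 + 3 = 4043258931
Decimal = 4043258931

4043258931


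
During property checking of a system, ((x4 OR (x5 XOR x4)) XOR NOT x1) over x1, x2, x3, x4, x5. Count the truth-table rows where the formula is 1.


Formula: ((x4 OR (x5 XOR x4)) XOR NOT x1) over 5 vars (32 rows)
Evaluate each row (x1, x2, x3, x4, x5 as bits, MSB first):
  row 0 [00000]: ((0 OR (0 XOR 0)) XOR NOT 0) -> 1
  row 1 [00001]: ((0 OR (1 XOR 0)) XOR NOT 0) -> 0
  row 2 [00010]: ((1 OR (0 XOR 1)) XOR NOT 0) -> 0
  row 3 [00011]: ((1 OR (1 XOR 1)) XOR NOT 0) -> 0
  row 4 [00100]: ((0 OR (0 XOR 0)) XOR NOT 0) -> 1
  row 5 [00101]: ((0 OR (1 XOR 0)) XOR NOT 0) -> 0
  row 6 [00110]: ((1 OR (0 XOR 1)) XOR NOT 0) -> 0
  row 7 [00111]: ((1 OR (1 XOR 1)) XOR NOT 0) -> 0
  row 8 [01000]: ((0 OR (0 XOR 0)) XOR NOT 0) -> 1
  row 9 [01001]: ((0 OR (1 XOR 0)) XOR NOT 0) -> 0
  row 10 [01010]: ((1 OR (0 XOR 1)) XOR NOT 0) -> 0
  row 11 [01011]: ((1 OR (1 XOR 1)) XOR NOT 0) -> 0
  row 12 [01100]: ((0 OR (0 XOR 0)) XOR NOT 0) -> 1
  row 13 [01101]: ((0 OR (1 XOR 0)) XOR NOT 0) -> 0
  row 14 [01110]: ((1 OR (0 XOR 1)) XOR NOT 0) -> 0
  row 15 [01111]: ((1 OR (1 XOR 1)) XOR NOT 0) -> 0
  row 16 [10000]: ((0 OR (0 XOR 0)) XOR NOT 1) -> 0
  row 17 [10001]: ((0 OR (1 XOR 0)) XOR NOT 1) -> 1
  row 18 [10010]: ((1 OR (0 XOR 1)) XOR NOT 1) -> 1
  row 19 [10011]: ((1 OR (1 XOR 1)) XOR NOT 1) -> 1
  row 20 [10100]: ((0 OR (0 XOR 0)) XOR NOT 1) -> 0
  row 21 [10101]: ((0 OR (1 XOR 0)) XOR NOT 1) -> 1
  row 22 [10110]: ((1 OR (0 XOR 1)) XOR NOT 1) -> 1
  row 23 [10111]: ((1 OR (1 XOR 1)) XOR NOT 1) -> 1
  row 24 [11000]: ((0 OR (0 XOR 0)) XOR NOT 1) -> 0
  row 25 [11001]: ((0 OR (1 XOR 0)) XOR NOT 1) -> 1
  row 26 [11010]: ((1 OR (0 XOR 1)) XOR NOT 1) -> 1
  row 27 [11011]: ((1 OR (1 XOR 1)) XOR NOT 1) -> 1
  row 28 [11100]: ((0 OR (0 XOR 0)) XOR NOT 1) -> 0
  row 29 [11101]: ((0 OR (1 XOR 0)) XOR NOT 1) -> 1
  row 30 [11110]: ((1 OR (0 XOR 1)) XOR NOT 1) -> 1
  row 31 [11111]: ((1 OR (1 XOR 1)) XOR NOT 1) -> 1
Full result column, 8 rows per line (x1,x2 fixed per line; x3,x4,x5 runs 000..111 left to right):
  rows 0-7 [x1,x2=00]: 10001000  (ones: 2)
  rows 8-15 [x1,x2=01]: 10001000  (ones: 2)
  rows 16-23 [x1,x2=10]: 01110111  (ones: 6)
  rows 24-31 [x1,x2=11]: 01110111  (ones: 6)
Count of 1-rows = 2+2+6+6 = 16

16


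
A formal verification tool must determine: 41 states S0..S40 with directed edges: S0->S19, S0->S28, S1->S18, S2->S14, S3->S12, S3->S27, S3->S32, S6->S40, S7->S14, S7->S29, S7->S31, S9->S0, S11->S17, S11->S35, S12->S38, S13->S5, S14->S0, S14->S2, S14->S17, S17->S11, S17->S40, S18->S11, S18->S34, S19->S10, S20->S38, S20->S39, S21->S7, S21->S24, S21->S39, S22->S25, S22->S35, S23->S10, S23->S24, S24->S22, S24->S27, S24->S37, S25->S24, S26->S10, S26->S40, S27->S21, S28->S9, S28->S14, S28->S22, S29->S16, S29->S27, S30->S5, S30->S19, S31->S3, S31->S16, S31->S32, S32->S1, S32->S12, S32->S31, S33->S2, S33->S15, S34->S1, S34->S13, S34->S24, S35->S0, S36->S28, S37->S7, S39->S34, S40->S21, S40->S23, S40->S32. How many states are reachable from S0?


BFS from S0:
  layer 0: {S0}
  layer 1: {S19, S28}
  layer 2: {S9, S10, S14, S22}
  layer 3: {S2, S17, S25, S35}
  layer 4: {S11, S24, S40}
  layer 5: {S21, S23, S27, S32, S37}
  layer 6: {S1, S7, S12, S31, S39}
  layer 7: {S3, S16, S18, S29, S34, S38}
  layer 8: {S13}
  layer 9: {S5}
Reachable set: {S0, S1, S2, S3, S5, S7, S9, S10, S11, S12, S13, S14, S16, S17, S18, S19, S21, S22, S23, S24, S25, S27, S28, S29, S31, S32, S34, S35, S37, S38, S39, S40}
Count = 32

32


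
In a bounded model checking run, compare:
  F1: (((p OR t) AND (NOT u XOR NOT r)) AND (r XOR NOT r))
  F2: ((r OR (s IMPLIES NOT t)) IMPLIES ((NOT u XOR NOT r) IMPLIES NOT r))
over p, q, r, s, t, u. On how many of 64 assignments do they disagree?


F1 = (((p OR t) AND (NOT u XOR NOT r)) AND (r XOR NOT r))
F2 = ((r OR (s IMPLIES NOT t)) IMPLIES ((NOT u XOR NOT r) IMPLIES NOT r))
Evaluate both on each of 64 rows (bits = p,q,r,s,t,u):
  row 0 [000000]: F1=0 F2=1 (differ) -> 1
  row 1 [000001]: F1=0 F2=1 (differ) -> 1
  row 2 [000010]: F1=0 F2=1 (differ) -> 1
  row 3 [000011]: F1=1 F2=1 -> 0
  row 4 [000100]: F1=0 F2=1 (differ) -> 1
  (every remaining row is evaluated the same way; all 64 results are listed next)
Full result column, 8 rows per line (p,q,r fixed per line; s,t,u runs 000..111 left to right):
  rows 0-7 [p,q,r=000]: 11101110  (ones: 6)
  rows 8-15 [p,q,r=001]: 01110111  (ones: 6)
  rows 16-23 [p,q,r=010]: 11101110  (ones: 6)
  rows 24-31 [p,q,r=011]: 01110111  (ones: 6)
  rows 32-39 [p,q,r=100]: 10101010  (ones: 4)
  rows 40-47 [p,q,r=101]: 11111111  (ones: 8)
  rows 48-55 [p,q,r=110]: 10101010  (ones: 4)
  rows 56-63 [p,q,r=111]: 11111111  (ones: 8)
Disagreements = 6+6+6+6+4+8+4+8 = 48

48


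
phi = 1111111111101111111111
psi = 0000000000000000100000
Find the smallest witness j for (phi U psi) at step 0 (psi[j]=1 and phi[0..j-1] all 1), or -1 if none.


(phi U psi) at 0: need smallest j with psi[j]=1 and phi[i]=1 for all i in [0,j).
Scan from step 0:
  step 0: phi=1, psi=0 -> continue
  step 1: phi=1, psi=0 -> continue
  step 2: phi=1, psi=0 -> continue
  step 3: phi=1, psi=0 -> continue
  step 11: phi=0 -> phi-prefix broken from here
  step 16: psi=1 but phi already failed -> not a witness
  end of trace: no witness -> -1
Witness step = -1

-1


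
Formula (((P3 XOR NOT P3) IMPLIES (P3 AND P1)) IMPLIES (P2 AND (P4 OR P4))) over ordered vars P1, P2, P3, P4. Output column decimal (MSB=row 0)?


Formula: (((P3 XOR NOT P3) IMPLIES (P3 AND P1)) IMPLIES (P2 AND (P4 OR P4))) over P1, P2, P3, P4 (16 rows)
Evaluate each row (bits = P1,P2,P3,P4, MSB first):
  row 0 [0000]: (((0 XOR NOT 0) IMPLIES (0 AND 0)) IMPLIES (0 AND (0 OR 0))) -> 1
  row 1 [0001]: (((0 XOR NOT 0) IMPLIES (0 AND 0)) IMPLIES (0 AND (1 OR 1))) -> 1
  row 2 [0010]: (((1 XOR NOT 1) IMPLIES (1 AND 0)) IMPLIES (0 AND (0 OR 0))) -> 1
  row 3 [0011]: (((1 XOR NOT 1) IMPLIES (1 AND 0)) IMPLIES (0 AND (1 OR 1))) -> 1
  row 4 [0100]: (((0 XOR NOT 0) IMPLIES (0 AND 0)) IMPLIES (1 AND (0 OR 0))) -> 1
  row 5 [0101]: (((0 XOR NOT 0) IMPLIES (0 AND 0)) IMPLIES (1 AND (1 OR 1))) -> 1
  row 6 [0110]: (((1 XOR NOT 1) IMPLIES (1 AND 0)) IMPLIES (1 AND (0 OR 0))) -> 1
  row 7 [0111]: (((1 XOR NOT 1) IMPLIES (1 AND 0)) IMPLIES (1 AND (1 OR 1))) -> 1
  row 8 [1000]: (((0 XOR NOT 0) IMPLIES (0 AND 1)) IMPLIES (0 AND (0 OR 0))) -> 1
  row 9 [1001]: (((0 XOR NOT 0) IMPLIES (0 AND 1)) IMPLIES (0 AND (1 OR 1))) -> 1
  row 10 [1010]: (((1 XOR NOT 1) IMPLIES (1 AND 1)) IMPLIES (0 AND (0 OR 0))) -> 0
  row 11 [1011]: (((1 XOR NOT 1) IMPLIES (1 AND 1)) IMPLIES (0 AND (1 OR 1))) -> 0
  row 12 [1100]: (((0 XOR NOT 0) IMPLIES (0 AND 1)) IMPLIES (1 AND (0 OR 0))) -> 1
  row 13 [1101]: (((0 XOR NOT 0) IMPLIES (0 AND 1)) IMPLIES (1 AND (1 OR 1))) -> 1
  row 14 [1110]: (((1 XOR NOT 1) IMPLIES (1 AND 1)) IMPLIES (1 AND (0 OR 0))) -> 0
  row 15 [1111]: (((1 XOR NOT 1) IMPLIES (1 AND 1)) IMPLIES (1 AND (1 OR 1))) -> 1
Full result column, 4 rows per line (P1,P2 fixed per line; P3,P4 runs 00..11 left to right):
  rows 0-3 [P1,P2=00]: 1111  = hex F
  rows 4-7 [P1,P2=01]: 1111  = hex F
  rows 8-11 [P1,P2=10]: 1100  = hex C
  rows 12-15 [P1,P2=11]: 1101  = hex D
Output column (row 0 .. row 15) = 1111111111001101
Output column grouped in 4s = 1111 1111 1100 1101 = 0xFFCD
Convert to decimal digit by digit (value = value*16 + digit):
  F -> 15
  15*16 + 15 (F) = 255
  255*16 + 12 (C) = 4092
  4092*16 + 13 (D) = 65485
Decimal = 65485

65485


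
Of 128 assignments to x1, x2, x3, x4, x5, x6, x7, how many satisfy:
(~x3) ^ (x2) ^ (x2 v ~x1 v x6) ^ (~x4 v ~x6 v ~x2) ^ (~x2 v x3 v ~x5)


CNF with 5 clauses over 7 vars (128 assignments).
An assignment satisfies CNF iff every clause has >=1 true literal.
Check each row (bits = x1,x2,x3,x4,x5,x6,x7; clause T/F shown):
  row 0 [0000000]: clauses=TFTTT -> 0
  row 1 [0000001]: clauses=TFTTT -> 0
  row 2 [0000010]: clauses=TFTTT -> 0
  row 3 [0000011]: clauses=TFTTT -> 0
  row 4 [0000100]: clauses=TFTTT -> 0
  (every remaining row is evaluated the same way; all 128 results are listed next)
Full result column, 8 rows per line (x1,x2,x3,x4 fixed per line; x5,x6,x7 runs 000..111 left to right):
  rows 0-7 [x1,x2,x3,x4=0000]: 00000000  (ones: 0)
  rows 8-15 [x1,x2,x3,x4=0001]: 00000000  (ones: 0)
  rows 16-23 [x1,x2,x3,x4=0010]: 00000000  (ones: 0)
  rows 24-31 [x1,x2,x3,x4=0011]: 00000000  (ones: 0)
  rows 32-39 [x1,x2,x3,x4=0100]: 11110000  (ones: 4)
  rows 40-47 [x1,x2,x3,x4=0101]: 11000000  (ones: 2)
  rows 48-55 [x1,x2,x3,x4=0110]: 00000000  (ones: 0)
  rows 56-63 [x1,x2,x3,x4=0111]: 00000000  (ones: 0)
  rows 64-71 [x1,x2,x3,x4=1000]: 00000000  (ones: 0)
  rows 72-79 [x1,x2,x3,x4=1001]: 00000000  (ones: 0)
  rows 80-87 [x1,x2,x3,x4=1010]: 00000000  (ones: 0)
  rows 88-95 [x1,x2,x3,x4=1011]: 00000000  (ones: 0)
  rows 96-103 [x1,x2,x3,x4=1100]: 11110000  (ones: 4)
  rows 104-111 [x1,x2,x3,x4=1101]: 11000000  (ones: 2)
  rows 112-119 [x1,x2,x3,x4=1110]: 00000000  (ones: 0)
  rows 120-127 [x1,x2,x3,x4=1111]: 00000000  (ones: 0)
Satisfying assignments = 0+0+0+0+4+2+0+0+0+0+0+0+4+2+0+0 = 12

12


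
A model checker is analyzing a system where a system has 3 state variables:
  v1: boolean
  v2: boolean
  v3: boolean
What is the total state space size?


State space = product of domain sizes of all variables.
Domain sizes:
  v1 (boolean): 2
  v2 (boolean): 2
  v3 (boolean): 2
Product = 2 * 2 * 2 = 8

8


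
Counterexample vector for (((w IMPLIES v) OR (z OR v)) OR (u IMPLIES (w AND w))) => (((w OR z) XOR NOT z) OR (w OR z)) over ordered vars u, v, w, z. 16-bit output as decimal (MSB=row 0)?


F1 = (((w IMPLIES v) OR (z OR v)) OR (u IMPLIES (w AND w)))
F2 = (((w OR z) XOR NOT z) OR (w OR z))
Counterexample to F1=>F2 is where F1=1 and F2=0.
Evaluate each row (bits = u,v,w,z, MSB first):
  row 0 [0000]: F1=1 F2=1 -> F1&~F2 -> 0
  row 1 [0001]: F1=1 F2=1 -> F1&~F2 -> 0
  row 2 [0010]: F1=1 F2=1 -> F1&~F2 -> 0
  row 3 [0011]: F1=1 F2=1 -> F1&~F2 -> 0
  row 4 [0100]: F1=1 F2=1 -> F1&~F2 -> 0
  row 5 [0101]: F1=1 F2=1 -> F1&~F2 -> 0
  row 6 [0110]: F1=1 F2=1 -> F1&~F2 -> 0
  row 7 [0111]: F1=1 F2=1 -> F1&~F2 -> 0
  row 8 [1000]: F1=1 F2=1 -> F1&~F2 -> 0
  row 9 [1001]: F1=1 F2=1 -> F1&~F2 -> 0
  row 10 [1010]: F1=1 F2=1 -> F1&~F2 -> 0
  row 11 [1011]: F1=1 F2=1 -> F1&~F2 -> 0
  row 12 [1100]: F1=1 F2=1 -> F1&~F2 -> 0
  row 13 [1101]: F1=1 F2=1 -> F1&~F2 -> 0
  row 14 [1110]: F1=1 F2=1 -> F1&~F2 -> 0
  row 15 [1111]: F1=1 F2=1 -> F1&~F2 -> 0
Full result column, 4 rows per line (u,v fixed per line; w,z runs 00..11 left to right):
  rows 0-3 [u,v=00]: 0000  = hex 0
  rows 4-7 [u,v=01]: 0000  = hex 0
  rows 8-11 [u,v=10]: 0000  = hex 0
  rows 12-15 [u,v=11]: 0000  = hex 0
Counterexample vector (row 0 .. row 15) = 0000000000000000
Output column grouped in 4s = 0000 0000 0000 0000 = 0x0000
Convert to decimal digit by digit (value = value*16 + digit):
  0 -> 0
  0*16 + 0 = 0
  0*16 + 0 = 0
  0*16 + 0 = 0
Decimal = 0

0


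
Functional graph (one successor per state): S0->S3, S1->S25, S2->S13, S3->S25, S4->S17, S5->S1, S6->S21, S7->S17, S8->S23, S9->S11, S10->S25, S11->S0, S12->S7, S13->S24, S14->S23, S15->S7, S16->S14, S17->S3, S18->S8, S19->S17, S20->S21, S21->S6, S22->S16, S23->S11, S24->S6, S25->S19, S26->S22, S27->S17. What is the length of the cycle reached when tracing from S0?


Trace from S0 until a state repeats:
  S0 -> S3 -> S25 -> S19 -> S17 -> S3
S3 first seen at step 1, revisited at step 5.
Cycle length = 5 - 1 = 4

4


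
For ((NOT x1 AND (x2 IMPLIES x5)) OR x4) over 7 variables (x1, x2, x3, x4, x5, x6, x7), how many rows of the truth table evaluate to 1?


Formula: ((NOT x1 AND (x2 IMPLIES x5)) OR x4) over 7 vars (128 rows)
Evaluate each row (x1, x2, x3, x4, x5, x6, x7 as bits, MSB first):
  row 0 [0000000]: ((NOT 0 AND (0 IMPLIES 0)) OR 0) -> 1
  row 1 [0000001]: ((NOT 0 AND (0 IMPLIES 0)) OR 0) -> 1
  row 2 [0000010]: ((NOT 0 AND (0 IMPLIES 0)) OR 0) -> 1
  row 3 [0000011]: ((NOT 0 AND (0 IMPLIES 0)) OR 0) -> 1
  row 4 [0000100]: ((NOT 0 AND (0 IMPLIES 1)) OR 0) -> 1
  (every remaining row is evaluated the same way; all 128 results are listed next)
Full result column, 8 rows per line (x1,x2,x3,x4 fixed per line; x5,x6,x7 runs 000..111 left to right):
  rows 0-7 [x1,x2,x3,x4=0000]: 11111111  (ones: 8)
  rows 8-15 [x1,x2,x3,x4=0001]: 11111111  (ones: 8)
  rows 16-23 [x1,x2,x3,x4=0010]: 11111111  (ones: 8)
  rows 24-31 [x1,x2,x3,x4=0011]: 11111111  (ones: 8)
  rows 32-39 [x1,x2,x3,x4=0100]: 00001111  (ones: 4)
  rows 40-47 [x1,x2,x3,x4=0101]: 11111111  (ones: 8)
  rows 48-55 [x1,x2,x3,x4=0110]: 00001111  (ones: 4)
  rows 56-63 [x1,x2,x3,x4=0111]: 11111111  (ones: 8)
  rows 64-71 [x1,x2,x3,x4=1000]: 00000000  (ones: 0)
  rows 72-79 [x1,x2,x3,x4=1001]: 11111111  (ones: 8)
  rows 80-87 [x1,x2,x3,x4=1010]: 00000000  (ones: 0)
  rows 88-95 [x1,x2,x3,x4=1011]: 11111111  (ones: 8)
  rows 96-103 [x1,x2,x3,x4=1100]: 00000000  (ones: 0)
  rows 104-111 [x1,x2,x3,x4=1101]: 11111111  (ones: 8)
  rows 112-119 [x1,x2,x3,x4=1110]: 00000000  (ones: 0)
  rows 120-127 [x1,x2,x3,x4=1111]: 11111111  (ones: 8)
Count of 1-rows = 8+8+8+8+4+8+4+8+0+8+0+8+0+8+0+8 = 88

88


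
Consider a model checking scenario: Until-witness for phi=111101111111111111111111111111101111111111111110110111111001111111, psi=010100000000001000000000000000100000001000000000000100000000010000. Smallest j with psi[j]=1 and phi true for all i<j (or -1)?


(phi U psi) at 0: need smallest j with psi[j]=1 and phi[i]=1 for all i in [0,j).
Scan from step 0:
  step 0: phi=1, psi=0 -> continue
  step 1: psi=1 and phi held for [0,1) -> witness found
Witness step = 1

1


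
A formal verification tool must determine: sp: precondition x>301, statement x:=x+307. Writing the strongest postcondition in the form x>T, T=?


Formula: sp(P, x:=E) = exists old_x. (x = E[old_x/x]) AND P[old_x/x] (old_x is the value of x before the assignment; eliminate old_x by solving x = E[old_x/x] for old_x)
Step 1: Precondition P: x>301, i.e. old_x > 301
Step 2: Assignment gives x = old_x + 307, so old_x = x - 307
Step 3: Substitute into P: x - 307 > 301
Step 4: Simplify: x > 301+307 = 608

608


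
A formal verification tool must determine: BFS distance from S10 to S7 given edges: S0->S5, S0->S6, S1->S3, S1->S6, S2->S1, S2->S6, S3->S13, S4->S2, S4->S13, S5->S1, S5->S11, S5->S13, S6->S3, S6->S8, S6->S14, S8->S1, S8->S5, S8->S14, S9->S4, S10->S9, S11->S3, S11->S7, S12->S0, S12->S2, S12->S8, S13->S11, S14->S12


BFS layer-by-layer from S10:
  dist 0: {S10}
  dist 1: {S9}
  dist 2: {S4}
  dist 3: {S2, S13}
  dist 4: {S1, S6, S11}
  dist 5: {S3, S7, S8, S14}
  -> S7 reached at distance 5
Shortest path length = 5

5


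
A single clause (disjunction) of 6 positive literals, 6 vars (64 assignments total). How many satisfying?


Step 1: Total=2^6=64
Step 2: Unsat when all 6 false: 2^0=1
Step 3: Sat=64-1=63

63
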